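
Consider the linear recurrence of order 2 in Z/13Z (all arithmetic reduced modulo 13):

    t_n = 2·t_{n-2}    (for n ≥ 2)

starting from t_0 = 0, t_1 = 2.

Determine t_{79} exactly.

3

t_2 = 0·2 + 2·0 = 0
t_3 = 0·0 + 2·2 = 4
t_4 = 0·4 + 2·0 = 0
t_5 = 0·0 + 2·4 = 8
t_6 = 0·8 + 2·0 = 0
t_7 = 0·0 + 2·8 = 3
t_8 = 0·3 + 2·0 = 0
t_9 = 0·0 + 2·3 = 6
t_10 = 0·6 + 2·0 = 0
t_11 = 0·0 + 2·6 = 12
t_12 = 0·12 + 2·0 = 0
t_13 = 0·0 + 2·12 = 11
t_14 = 0·11 + 2·0 = 0
t_15 = 0·0 + 2·11 = 9
t_16 = 0·9 + 2·0 = 0
t_17 = 0·0 + 2·9 = 5
t_18 = 0·5 + 2·0 = 0
t_19 = 0·0 + 2·5 = 10
t_20 = 0·10 + 2·0 = 0
t_21 = 0·0 + 2·10 = 7
t_22 = 0·7 + 2·0 = 0
t_23 = 0·0 + 2·7 = 1
t_24 = 0·1 + 2·0 = 0
t_25 = 0·0 + 2·1 = 2
(t_24, t_25) = (0, 2) = (t_0, t_1), so the sequence has period 24.
79 ≡ 7 (mod 24), hence t_79 = t_7 = 3.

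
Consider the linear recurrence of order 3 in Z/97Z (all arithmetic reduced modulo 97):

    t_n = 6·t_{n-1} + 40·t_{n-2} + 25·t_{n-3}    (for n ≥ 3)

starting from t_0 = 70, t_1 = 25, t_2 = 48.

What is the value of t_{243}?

t_3 = 6·48 + 40·25 + 25·70 = 31
t_4 = 6·31 + 40·48 + 25·25 = 15
t_5 = 6·15 + 40·31 + 25·48 = 8
t_6 = 6·8 + 40·15 + 25·31 = 65
t_7 = 6·65 + 40·8 + 25·15 = 18
t_8 = 6·18 + 40·65 + 25·8 = 95
t_9 = 6·95 + 40·18 + 25·65 = 5
t_10 = 6·5 + 40·95 + 25·18 = 12
t_11 = 6·12 + 40·5 + 25·95 = 28
t_12 = 6·28 + 40·12 + 25·5 = 94
t_13 = 6·94 + 40·28 + 25·12 = 44
t_14 = 6·44 + 40·94 + 25·28 = 68
t_15 = 6·68 + 40·44 + 25·94 = 56
t_16 = 6·56 + 40·68 + 25·44 = 82
t_17 = 6·82 + 40·56 + 25·68 = 67
t_18 = 6·67 + 40·82 + 25·56 = 38
t_19 = 6·38 + 40·67 + 25·82 = 11
t_20 = 6·11 + 40·38 + 25·67 = 60
t_21 = 6·60 + 40·11 + 25·38 = 4
t_22 = 6·4 + 40·60 + 25·11 = 80
t_23 = 6·80 + 40·4 + 25·60 = 6
t_24 = 6·6 + 40·80 + 25·4 = 38
t_25 = 6·38 + 40·6 + 25·80 = 43
t_26 = 6·43 + 40·38 + 25·6 = 85
t_27 = 6·85 + 40·43 + 25·38 = 76
t_28 = 6·76 + 40·85 + 25·43 = 81
t_29 = 6·81 + 40·76 + 25·85 = 25
t_30 = 6·25 + 40·81 + 25·76 = 52
t_31 = 6·52 + 40·25 + 25·81 = 39
t_32 = 6·39 + 40·52 + 25·25 = 29
t_33 = 6·29 + 40·39 + 25·52 = 27
t_34 = 6·27 + 40·29 + 25·39 = 66
t_35 = 6·66 + 40·27 + 25·29 = 67
t_36 = 6·67 + 40·66 + 25·27 = 31
t_37 = 6·31 + 40·67 + 25·66 = 54
t_38 = 6·54 + 40·31 + 25·67 = 38
t_39 = 6·38 + 40·54 + 25·31 = 59
t_40 = 6·59 + 40·38 + 25·54 = 23
t_41 = 6·23 + 40·59 + 25·38 = 53
t_42 = 6·53 + 40·23 + 25·59 = 94
t_43 = 6·94 + 40·53 + 25·23 = 58
t_44 = 6·58 + 40·94 + 25·53 = 1
t_45 = 6·1 + 40·58 + 25·94 = 20
t_46 = 6·20 + 40·1 + 25·58 = 58
t_47 = 6·58 + 40·20 + 25·1 = 9
t_48 = 6·9 + 40·58 + 25·20 = 61
t_49 = 6·61 + 40·9 + 25·58 = 42
t_50 = 6·42 + 40·61 + 25·9 = 7
t_51 = 6·7 + 40·42 + 25·61 = 46
t_52 = 6·46 + 40·7 + 25·42 = 54
t_53 = 6·54 + 40·46 + 25·7 = 11
t_54 = 6·11 + 40·54 + 25·46 = 78
t_55 = 6·78 + 40·11 + 25·54 = 27
t_56 = 6·27 + 40·78 + 25·11 = 65
t_57 = 6·65 + 40·27 + 25·78 = 25
t_58 = 6·25 + 40·65 + 25·27 = 30
t_59 = 6·30 + 40·25 + 25·65 = 89
t_60 = 6·89 + 40·30 + 25·25 = 31
t_61 = 6·31 + 40·89 + 25·30 = 34
t_62 = 6·34 + 40·31 + 25·89 = 80
t_63 = 6·80 + 40·34 + 25·31 = 93
t_64 = 6·93 + 40·80 + 25·34 = 49
t_65 = 6·49 + 40·93 + 25·80 = 0
t_66 = 6·0 + 40·49 + 25·93 = 17
t_67 = 6·17 + 40·0 + 25·49 = 66
t_68 = 6·66 + 40·17 + 25·0 = 9
t_69 = 6·9 + 40·66 + 25·17 = 15
t_70 = 6·15 + 40·9 + 25·66 = 63
t_71 = 6·63 + 40·15 + 25·9 = 39
t_72 = 6·39 + 40·63 + 25·15 = 25
t_73 = 6·25 + 40·39 + 25·63 = 84
t_74 = 6·84 + 40·25 + 25·39 = 54
t_75 = 6·54 + 40·84 + 25·25 = 41
t_76 = 6·41 + 40·54 + 25·84 = 44
t_77 = 6·44 + 40·41 + 25·54 = 53
t_78 = 6·53 + 40·44 + 25·41 = 96
t_79 = 6·96 + 40·53 + 25·44 = 13
t_80 = 6·13 + 40·96 + 25·53 = 5
t_81 = 6·5 + 40·13 + 25·96 = 40
t_82 = 6·40 + 40·5 + 25·13 = 86
t_83 = 6·86 + 40·40 + 25·5 = 10
t_84 = 6·10 + 40·86 + 25·40 = 38
t_85 = 6·38 + 40·10 + 25·86 = 62
t_86 = 6·62 + 40·38 + 25·10 = 8
t_87 = 6·8 + 40·62 + 25·38 = 83
t_88 = 6·83 + 40·8 + 25·62 = 40
t_89 = 6·40 + 40·83 + 25·8 = 74
t_90 = 6·74 + 40·40 + 25·83 = 45
t_91 = 6·45 + 40·74 + 25·40 = 59
t_92 = 6·59 + 40·45 + 25·74 = 27
t_93 = 6·27 + 40·59 + 25·45 = 58
t_94 = 6·58 + 40·27 + 25·59 = 90
t_95 = 6·90 + 40·58 + 25·27 = 43
t_96 = 6·43 + 40·90 + 25·58 = 70
t_97 = 6·70 + 40·43 + 25·90 = 25
t_98 = 6·25 + 40·70 + 25·43 = 48
(t_96, t_97, t_98) = (70, 25, 48) = (t_0, t_1, t_2), so the sequence has period 96.
243 ≡ 51 (mod 96), hence t_243 = t_51 = 46.

46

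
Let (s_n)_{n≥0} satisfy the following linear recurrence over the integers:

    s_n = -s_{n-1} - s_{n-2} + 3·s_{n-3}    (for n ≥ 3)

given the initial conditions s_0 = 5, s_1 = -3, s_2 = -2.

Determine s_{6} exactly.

86

s_3 = -1·-2 + -1·-3 + 3·5 = 20
s_4 = -1·20 + -1·-2 + 3·-3 = -27
s_5 = -1·-27 + -1·20 + 3·-2 = 1
s_6 = -1·1 + -1·-27 + 3·20 = 86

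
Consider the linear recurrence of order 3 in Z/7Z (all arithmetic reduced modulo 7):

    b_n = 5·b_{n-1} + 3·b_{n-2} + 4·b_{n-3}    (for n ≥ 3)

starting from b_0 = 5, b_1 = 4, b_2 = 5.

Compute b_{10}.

b_3 = 5·5 + 3·4 + 4·5 = 1
b_4 = 5·1 + 3·5 + 4·4 = 1
b_5 = 5·1 + 3·1 + 4·5 = 0
b_6 = 5·0 + 3·1 + 4·1 = 0
b_7 = 5·0 + 3·0 + 4·1 = 4
b_8 = 5·4 + 3·0 + 4·0 = 6
b_9 = 5·6 + 3·4 + 4·0 = 0
b_10 = 5·0 + 3·6 + 4·4 = 6

6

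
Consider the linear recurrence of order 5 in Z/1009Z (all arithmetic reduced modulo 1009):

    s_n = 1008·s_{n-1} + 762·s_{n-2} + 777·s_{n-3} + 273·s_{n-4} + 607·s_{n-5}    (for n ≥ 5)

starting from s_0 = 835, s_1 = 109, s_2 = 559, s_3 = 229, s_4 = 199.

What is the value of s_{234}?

451

s_5 = 1008·199 + 762·229 + 777·559 + 273·109 + 607·835 = 29
s_6 = 1008·29 + 762·199 + 777·229 + 273·559 + 607·109 = 425
s_7 = 1008·425 + 762·29 + 777·199 + 273·229 + 607·559 = 978
s_8 = 1008·978 + 762·425 + 777·29 + 273·199 + 607·229 = 938
s_9 = 1008·938 + 762·978 + 777·425 + 273·29 + 607·199 = 505
s_10 = 1008·505 + 762·938 + 777·978 + 273·425 + 607·29 = 448
Continuing the recurrence:
  s_11 = 550;  s_12 = 819;  s_13 = 468;  s_14 = 605;  s_15 = 851;  s_16 = 920
  s_17 = 990;  s_18 = 372;  s_19 = 965;  s_20 = 219;  s_21 = 341;  s_22 = 392
  s_23 = 672;  s_24 = 758;  s_25 = 628;  s_26 = 515;  s_27 = 112;  s_28 = 783
  s_29 = 312;  s_30 = 403;  s_31 = 311;  s_32 = 535;  s_33 = 135;  s_34 = 125
  s_35 = 404;  s_36 = 812;  s_37 = 939;  s_38 = 441;  s_39 = 506;  s_40 = 381
  s_41 = 912;  s_42 = 698;  s_43 = 661;  s_44 = 270;  s_45 = 393;  s_46 = 32
  s_47 = 436;  s_48 = 73;  s_49 = 604;  s_50 = 366;  s_51 = 214;  s_52 = 360
  s_53 = 443;  s_54 = 619;  s_55 = 250;  s_56 = 511;  s_57 = 402;  s_58 = 10
  s_59 = 111;  s_60 = 671;  s_61 = 41;  s_62 = 728;  s_63 = 7;  s_64 = 685
  s_65 = 984;  s_66 = 369;  s_67 = 101;  s_68 = 874;  s_69 = 895;  s_70 = 743
  s_71 = 528;  s_72 = 39;  s_73 = 819;  s_74 = 693;  s_75 = 700;  s_76 = 543
  s_77 = 824;  s_78 = 512;  s_79 = 224;  s_80 = 6;  s_81 = 42;  s_82 = 223
  s_83 = 743;  s_84 = 399;  s_85 = 423;  s_86 = 677;  s_87 = 223;  s_88 = 731
  s_89 = 509;  s_90 = 926;  s_91 = 11;  s_92 = 211;  s_93 = 665;  s_94 = 918
  s_95 = 837;  s_96 = 252;  s_97 = 645;  s_98 = 659;  s_99 = 231;  s_100 = 862
  s_101 = 189;  s_102 = 9;  s_103 = 474;  s_104 = 64;  s_105 = 542;  s_106 = 952
  s_107 = 326;  s_108 = 480;  s_109 = 983;  s_110 = 205;  s_111 = 715;  s_112 = 75
  s_113 = 491;  s_114 = 583;  s_115 = 768;  s_116 = 53;  s_117 = 868;  s_118 = 703
  s_119 = 153;  s_120 = 539;  s_121 = 106;  s_122 = 155;  s_123 = 279;  s_124 = 287
  s_125 = 719;  s_126 = 591;  s_127 = 150;  s_128 = 354;  s_129 = 234;  s_130 = 65
  s_131 = 383;  s_132 = 931;  s_133 = 654;  s_134 = 747;  s_135 = 834;  s_136 = 241
  s_137 = 876;  s_138 = 931;  s_139 = 260;  s_140 = 349;  s_141 = 947;  s_142 = 737
  s_143 = 630;  s_144 = 56;  s_145 = 446;  s_146 = 102;  s_147 = 674;  s_148 = 973
  s_149 = 959;  s_150 = 801;  s_151 = 450;  s_152 = 703;  s_153 = 792;  s_154 = 300
  s_155 = 814;  s_156 = 575;  s_157 = 392;  s_158 = 318;  s_159 = 232;  s_160 = 58
  s_161 = 5;  s_162 = 317;  s_163 = 203;  s_164 = 312;  s_165 = 357;  s_166 = 374
  s_167 = 127;  s_168 = 780;  s_169 = 434;  s_170 = 388;  s_171 = 386;  s_172 = 291
  s_173 = 675;  s_174 = 413;  s_175 = 299;  s_176 = 349;  s_177 = 193;  s_178 = 443
  s_179 = 427;  s_180 = 57;  s_181 = 735;  s_182 = 105;  s_183 = 906;  s_184 = 705
  s_185 = 533;  s_186 = 149;  s_187 = 578;  s_188 = 186;  s_189 = 396;  s_190 = 136
  s_191 = 183;  s_192 = 520;  s_193 = 459;  s_194 = 200;  s_195 = 207;  s_196 = 82
  s_197 = 276;  s_198 = 301;  s_199 = 613;  s_200 = 971;  s_201 = 781;  s_202 = 59
  s_203 = 430;  s_204 = 46;  s_205 = 582;  s_206 = 95;  s_207 = 700;  s_208 = 362
  s_209 = 587;  s_210 = 683;  s_211 = 947;  s_212 = 959;  s_213 = 787;  s_214 = 648
  s_215 = 310;  s_216 = 285;  s_217 = 697;  s_218 = 38;  s_219 = 516;  s_220 = 532
  s_221 = 460;  s_222 = 257;  s_223 = 290;  s_224 = 394;  s_225 = 30;  s_226 = 106
  s_227 = 30;  s_228 = 188;  s_229 = 241;  s_230 = 574;  s_231 = 94;  s_232 = 902
s_233 = 1008·902 + 762·94 + 777·574 + 273·241 + 607·188 = 423
s_234 = 1008·423 + 762·902 + 777·94 + 273·574 + 607·241 = 451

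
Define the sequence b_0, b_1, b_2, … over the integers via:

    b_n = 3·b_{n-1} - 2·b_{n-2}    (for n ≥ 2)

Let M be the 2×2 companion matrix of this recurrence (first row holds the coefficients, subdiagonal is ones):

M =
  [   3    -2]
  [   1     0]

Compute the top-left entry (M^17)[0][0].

262143

(M^17)[0][0] is the top entry after applying M 17 times to the unit state (1, 0). Equivalently it is h_{18} for the auxiliary sequence (h_n) obeying the same recurrence with h_1 = 1 and h_i = 0 for 0 ≤ i < 1:
h_2 = 3·1 + -2·0 = 3
h_3 = 3·3 + -2·1 = 7
h_4 = 3·7 + -2·3 = 15
h_5 = 3·15 + -2·7 = 31
h_6 = 3·31 + -2·15 = 63
h_7 = 3·63 + -2·31 = 127
h_8 = 3·127 + -2·63 = 255
h_9 = 3·255 + -2·127 = 511
h_10 = 3·511 + -2·255 = 1023
h_11 = 3·1023 + -2·511 = 2047
h_12 = 3·2047 + -2·1023 = 4095
h_13 = 3·4095 + -2·2047 = 8191
h_14 = 3·8191 + -2·4095 = 16383
h_15 = 3·16383 + -2·8191 = 32767
h_16 = 3·32767 + -2·16383 = 65535
h_17 = 3·65535 + -2·32767 = 131071
h_18 = 3·131071 + -2·65535 = 262143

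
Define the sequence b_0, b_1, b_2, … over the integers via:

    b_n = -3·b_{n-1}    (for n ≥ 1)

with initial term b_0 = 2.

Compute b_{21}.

-20920706406

b_1 = -3·2 = -6
b_2 = -3·-6 = 18
b_3 = -3·18 = -54
b_4 = -3·-54 = 162
b_5 = -3·162 = -486
b_6 = -3·-486 = 1458
b_7 = -3·1458 = -4374
b_8 = -3·-4374 = 13122
b_9 = -3·13122 = -39366
b_10 = -3·-39366 = 118098
b_11 = -3·118098 = -354294
b_12 = -3·-354294 = 1062882
b_13 = -3·1062882 = -3188646
b_14 = -3·-3188646 = 9565938
b_15 = -3·9565938 = -28697814
b_16 = -3·-28697814 = 86093442
b_17 = -3·86093442 = -258280326
b_18 = -3·-258280326 = 774840978
b_19 = -3·774840978 = -2324522934
b_20 = -3·-2324522934 = 6973568802
b_21 = -3·6973568802 = -20920706406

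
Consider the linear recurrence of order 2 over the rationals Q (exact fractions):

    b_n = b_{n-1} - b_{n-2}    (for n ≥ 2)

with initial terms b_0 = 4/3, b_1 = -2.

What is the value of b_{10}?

2

b_2 = 1·-2 + -1·4/3 = -10/3
b_3 = 1·-10/3 + -1·-2 = -4/3
b_4 = 1·-4/3 + -1·-10/3 = 2
b_5 = 1·2 + -1·-4/3 = 10/3
b_6 = 1·10/3 + -1·2 = 4/3
b_7 = 1·4/3 + -1·10/3 = -2
b_8 = 1·-2 + -1·4/3 = -10/3
b_9 = 1·-10/3 + -1·-2 = -4/3
b_10 = 1·-4/3 + -1·-10/3 = 2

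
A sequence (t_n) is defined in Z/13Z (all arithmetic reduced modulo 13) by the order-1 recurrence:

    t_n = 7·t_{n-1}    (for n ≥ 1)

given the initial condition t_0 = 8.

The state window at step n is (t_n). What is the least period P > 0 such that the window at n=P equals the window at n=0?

12

n=0: window = (8)
n=1: window = (4)
n=2: window = (2)
n=3: window = (1)
n=4: window = (7)
n=5: window = (10)
n=6: window = (5)
n=7: window = (9)
n=8: window = (11)
n=9: window = (12)
n=10: window = (6)
n=11: window = (3)
n=12: window = (8)
window at n=12 equals window at n=0 → period = 12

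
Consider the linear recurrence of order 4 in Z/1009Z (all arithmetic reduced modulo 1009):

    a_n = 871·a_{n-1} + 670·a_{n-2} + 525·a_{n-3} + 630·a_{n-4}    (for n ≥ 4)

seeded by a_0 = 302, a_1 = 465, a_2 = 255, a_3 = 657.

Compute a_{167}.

58

a_4 = 871·657 + 670·255 + 525·465 + 630·302 = 988
a_5 = 871·988 + 670·657 + 525·255 + 630·465 = 155
a_6 = 871·155 + 670·988 + 525·657 + 630·255 = 930
a_7 = 871·930 + 670·155 + 525·988 + 630·657 = 20
a_8 = 871·20 + 670·930 + 525·155 + 630·988 = 347
a_9 = 871·347 + 670·20 + 525·930 + 630·155 = 500
Continuing the recurrence:
  a_10 = 113;  a_11 = 600;  a_12 = 799;  a_13 = 123;  a_14 = 482;  a_15 = 115
  a_16 = 212;  a_17 = 968;  a_18 = 170;  a_19 = 641;  a_20 = 253;  a_21 = 899
  a_22 = 717;  a_23 = 769;  a_24 = 669;  a_25 = 526;  a_26 = 97;  a_27 = 253
  a_28 = 207;  a_29 = 587;  a_30 = 378;  a_31 = 764;  a_32 = 184;  a_33 = 343
  a_34 = 814;  a_35 = 197;  a_36 = 935;  a_37 = 640;  a_38 = 79;  a_39 = 676
  a_40 = 808;  a_41 = 80;  a_42 = 656;  a_43 = 907;  a_44 = 681;  a_45 = 412
  a_46 = 376;  a_47 = 809;  a_48 = 606;  a_49 = 199;  a_50 = 893;  a_51 = 446
  a_52 = 900;  a_53 = 966;  a_54 = 137;  a_55 = 473;  a_56 = 856;  a_57 = 448
  a_58 = 789;  a_59 = 298;  a_60 = 736;  a_61 = 474;  a_62 = 589;  a_63 = 211
  a_64 = 430;  a_65 = 728;  a_66 = 514;  a_67 = 596;  a_68 = 69;  a_69 = 316
  a_70 = 645;  a_71 = 654;  a_72 = 354;  a_73 = 771;  a_74 = 634;  a_75 = 795
  a_76 = 459;  a_77 = 404;  a_78 = 42;  a_79 = 736;  a_80 = 26;  a_81 = 271
  a_82 = 381;  a_83 = 922;  a_84 = 133;  a_85 = 492;  a_86 = 652;  a_87 = 411
  a_88 = 777;  a_89 = 87;  a_90 = 1003;  a_91 = 502;  a_92 = 776;  a_93 = 410
  a_94 = 666;  a_95 = 370;  a_96 = 489;  a_97 = 339;  a_98 = 704;  a_99 = 277
  a_100 = 300;  a_101 = 880;  a_102 = 547;  a_103 = 582;  a_104 = 822;  a_105 = 107
  a_106 = 559;  a_107 = 693;  a_108 = 326;  a_109 = 250;  a_110 = 896;  a_111 = 787
  a_112 = 964;  a_113 = 41;  a_114 = 450;  a_115 = 658;  a_116 = 53;  a_117 = 425
  a_118 = 410;  a_119 = 559;  a_120 = 23;  a_121 = 742;  a_122 = 649;  a_123 = 947
  a_124 = 875;  a_125 = 135;  a_126 = 525;  a_127 = 409;  a_128 = 252;  a_129 = 583
  a_130 = 209;  a_131 = 33;  a_132 = 965;  a_133 = 697;  a_134 = 122;  a_135 = 857
  a_136 = 997;  a_137 = 385;  a_138 = 466;  a_139 = 772;  a_140 = 685;  a_141 = 801
  a_142 = 959;  a_143 = 162;  a_144 = 118;  a_145 = 551;  a_146 = 68;  a_147 = 125
  a_148 = 433;  a_149 = 199;  a_150 = 810;  a_151 = 709;  a_152 = 797;  a_153 = 501
  a_154 = 362;  a_155 = 549;  a_156 = 606;  a_157 = 844;  a_158 = 651;  a_159 = 501
  a_160 = 283;  a_161 = 680;  a_162 = 67;  a_163 = 441;  a_164 = 696;  a_165 = 84
a_166 = 871·84 + 670·696 + 525·441 + 630·67 = 974
a_167 = 871·974 + 670·84 + 525·696 + 630·441 = 58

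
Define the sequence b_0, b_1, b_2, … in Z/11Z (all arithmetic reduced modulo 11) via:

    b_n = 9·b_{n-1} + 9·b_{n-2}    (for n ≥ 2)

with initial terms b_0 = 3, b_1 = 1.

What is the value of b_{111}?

7

b_2 = 9·1 + 9·3 = 3
b_3 = 9·3 + 9·1 = 3
b_4 = 9·3 + 9·3 = 10
b_5 = 9·10 + 9·3 = 7
b_6 = 9·7 + 9·10 = 10
b_7 = 9·10 + 9·7 = 10
b_8 = 9·10 + 9·10 = 4
b_9 = 9·4 + 9·10 = 5
b_10 = 9·5 + 9·4 = 4
b_11 = 9·4 + 9·5 = 4
b_12 = 9·4 + 9·4 = 6
b_13 = 9·6 + 9·4 = 2
b_14 = 9·2 + 9·6 = 6
b_15 = 9·6 + 9·2 = 6
b_16 = 9·6 + 9·6 = 9
b_17 = 9·9 + 9·6 = 3
b_18 = 9·3 + 9·9 = 9
b_19 = 9·9 + 9·3 = 9
b_20 = 9·9 + 9·9 = 8
b_21 = 9·8 + 9·9 = 10
b_22 = 9·10 + 9·8 = 8
b_23 = 9·8 + 9·10 = 8
b_24 = 9·8 + 9·8 = 1
b_25 = 9·1 + 9·8 = 4
b_26 = 9·4 + 9·1 = 1
b_27 = 9·1 + 9·4 = 1
b_28 = 9·1 + 9·1 = 7
b_29 = 9·7 + 9·1 = 6
b_30 = 9·6 + 9·7 = 7
b_31 = 9·7 + 9·6 = 7
b_32 = 9·7 + 9·7 = 5
b_33 = 9·5 + 9·7 = 9
b_34 = 9·9 + 9·5 = 5
b_35 = 9·5 + 9·9 = 5
b_36 = 9·5 + 9·5 = 2
b_37 = 9·2 + 9·5 = 8
b_38 = 9·8 + 9·2 = 2
b_39 = 9·2 + 9·8 = 2
b_40 = 9·2 + 9·2 = 3
b_41 = 9·3 + 9·2 = 1
(b_40, b_41) = (3, 1) = (b_0, b_1), so the sequence has period 40.
111 ≡ 31 (mod 40), hence b_111 = b_31 = 7.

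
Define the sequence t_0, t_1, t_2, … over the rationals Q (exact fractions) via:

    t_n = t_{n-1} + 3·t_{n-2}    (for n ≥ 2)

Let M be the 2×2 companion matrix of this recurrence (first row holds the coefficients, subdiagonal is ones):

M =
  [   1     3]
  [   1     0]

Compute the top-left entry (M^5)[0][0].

(M^5)[0][0] is the top entry after applying M 5 times to the unit state (1, 0). Equivalently it is h_{6} for the auxiliary sequence (h_n) obeying the same recurrence with h_1 = 1 and h_i = 0 for 0 ≤ i < 1:
h_2 = 1·1 + 3·0 = 1
h_3 = 1·1 + 3·1 = 4
h_4 = 1·4 + 3·1 = 7
h_5 = 1·7 + 3·4 = 19
h_6 = 1·19 + 3·7 = 40

40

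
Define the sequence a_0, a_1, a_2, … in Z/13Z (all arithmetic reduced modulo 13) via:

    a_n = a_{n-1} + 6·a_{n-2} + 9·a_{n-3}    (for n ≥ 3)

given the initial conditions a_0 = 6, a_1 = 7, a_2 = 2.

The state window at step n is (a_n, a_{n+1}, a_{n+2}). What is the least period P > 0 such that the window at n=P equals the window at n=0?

42

n=0: window = (6, 7, 2)
n=1: window = (7, 2, 7)
n=2: window = (2, 7, 4)
n=3: window = (7, 4, 12)
n=4: window = (4, 12, 8)
n=5: window = (12, 8, 12)
n=6: window = (8, 12, 12)
n=7: window = (12, 12, 0)
n=8: window = (12, 0, 11)
n=9: window = (0, 11, 2)
n=10: window = (11, 2, 3)
n=11: window = (2, 3, 10)
n=12: window = (3, 10, 7)
n=13: window = (10, 7, 3)
n=14: window = (7, 3, 5)
n=15: window = (3, 5, 8)
n=16: window = (5, 8, 0)
n=17: window = (8, 0, 2)
n=18: window = (0, 2, 9)
n=19: window = (2, 9, 8)
n=20: window = (9, 8, 2)
n=21: window = (8, 2, 1)
n=22: window = (2, 1, 7)
n=23: window = (1, 7, 5)
n=24: window = (7, 5, 4)
n=25: window = (5, 4, 6)
n=26: window = (4, 6, 10)
n=27: window = (6, 10, 4)
n=28: window = (10, 4, 1)
n=29: window = (4, 1, 11)
n=30: window = (1, 11, 1)
n=31: window = (11, 1, 11)
n=32: window = (1, 11, 12)
n=33: window = (11, 12, 9)
n=34: window = (12, 9, 11)
n=35: window = (9, 11, 4)
n=36: window = (11, 4, 8)
n=37: window = (4, 8, 1)
n=38: window = (8, 1, 7)
n=39: window = (1, 7, 7)
n=40: window = (7, 7, 6)
n=41: window = (7, 6, 7)
n=42: window = (6, 7, 2)
window at n=42 equals window at n=0 → period = 42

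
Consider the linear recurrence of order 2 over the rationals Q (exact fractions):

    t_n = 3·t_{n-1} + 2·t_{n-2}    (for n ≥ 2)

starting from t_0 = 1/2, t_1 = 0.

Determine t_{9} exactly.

t_2 = 3·0 + 2·1/2 = 1
t_3 = 3·1 + 2·0 = 3
t_4 = 3·3 + 2·1 = 11
t_5 = 3·11 + 2·3 = 39
t_6 = 3·39 + 2·11 = 139
t_7 = 3·139 + 2·39 = 495
t_8 = 3·495 + 2·139 = 1763
t_9 = 3·1763 + 2·495 = 6279

6279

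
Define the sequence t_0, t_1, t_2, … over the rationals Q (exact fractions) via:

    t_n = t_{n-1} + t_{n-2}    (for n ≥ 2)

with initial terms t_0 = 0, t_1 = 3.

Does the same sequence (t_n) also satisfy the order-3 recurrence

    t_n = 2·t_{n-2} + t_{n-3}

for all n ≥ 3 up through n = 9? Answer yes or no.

yes

Terms t_0..t_9: 0, 3, 3, 6, 9, 15, 24, 39, 63, 102
n=3: candidate gives 6, actual t_3 = 6 ✓
n=4: candidate gives 9, actual t_4 = 9 ✓
n=5: candidate gives 15, actual t_5 = 15 ✓
n=6: candidate gives 24, actual t_6 = 24 ✓
n=7: candidate gives 39, actual t_7 = 39 ✓
n=8: candidate gives 63, actual t_8 = 63 ✓
n=9: candidate gives 102, actual t_9 = 102 ✓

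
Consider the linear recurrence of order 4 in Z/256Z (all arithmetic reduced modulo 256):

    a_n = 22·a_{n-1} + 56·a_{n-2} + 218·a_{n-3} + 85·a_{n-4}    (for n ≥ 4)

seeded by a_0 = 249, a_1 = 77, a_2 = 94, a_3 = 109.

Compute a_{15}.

a_4 = 22·109 + 56·94 + 218·77 + 85·249 = 45
a_5 = 22·45 + 56·109 + 218·94 + 85·77 = 83
a_6 = 22·83 + 56·45 + 218·109 + 85·94 = 2
a_7 = 22·2 + 56·83 + 218·45 + 85·109 = 215
a_8 = 22·215 + 56·2 + 218·83 + 85·45 = 137
a_9 = 22·137 + 56·215 + 218·2 + 85·83 = 17
a_10 = 22·17 + 56·137 + 218·215 + 85·2 = 46
a_11 = 22·46 + 56·17 + 218·137 + 85·215 = 185
a_12 = 22·185 + 56·46 + 218·17 + 85·137 = 237
a_13 = 22·237 + 56·185 + 218·46 + 85·17 = 167
a_14 = 22·167 + 56·237 + 218·185 + 85·46 = 2
a_15 = 22·2 + 56·167 + 218·237 + 85·185 = 243

243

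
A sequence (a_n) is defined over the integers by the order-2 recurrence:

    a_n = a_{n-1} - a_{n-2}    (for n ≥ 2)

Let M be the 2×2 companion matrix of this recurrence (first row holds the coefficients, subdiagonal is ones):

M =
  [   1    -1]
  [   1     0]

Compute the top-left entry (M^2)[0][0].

0

(M^2)[0][0] is the top entry after applying M 2 times to the unit state (1, 0). Equivalently it is h_{3} for the auxiliary sequence (h_n) obeying the same recurrence with h_1 = 1 and h_i = 0 for 0 ≤ i < 1:
h_2 = 1·1 + -1·0 = 1
h_3 = 1·1 + -1·1 = 0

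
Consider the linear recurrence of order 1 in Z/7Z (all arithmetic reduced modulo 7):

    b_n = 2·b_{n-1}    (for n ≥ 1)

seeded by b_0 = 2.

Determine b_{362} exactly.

b_1 = 2·2 = 4
b_2 = 2·4 = 1
b_3 = 2·1 = 2
(b_3) = (2) = (b_0), so the sequence has period 3.
362 ≡ 2 (mod 3), hence b_362 = b_2 = 1.

1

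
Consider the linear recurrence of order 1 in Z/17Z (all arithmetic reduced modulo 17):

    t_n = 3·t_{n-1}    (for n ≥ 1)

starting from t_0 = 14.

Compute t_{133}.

t_1 = 3·14 = 8
t_2 = 3·8 = 7
t_3 = 3·7 = 4
t_4 = 3·4 = 12
t_5 = 3·12 = 2
t_6 = 3·2 = 6
t_7 = 3·6 = 1
t_8 = 3·1 = 3
t_9 = 3·3 = 9
t_10 = 3·9 = 10
t_11 = 3·10 = 13
t_12 = 3·13 = 5
t_13 = 3·5 = 15
t_14 = 3·15 = 11
t_15 = 3·11 = 16
t_16 = 3·16 = 14
(t_16) = (14) = (t_0), so the sequence has period 16.
133 ≡ 5 (mod 16), hence t_133 = t_5 = 2.

2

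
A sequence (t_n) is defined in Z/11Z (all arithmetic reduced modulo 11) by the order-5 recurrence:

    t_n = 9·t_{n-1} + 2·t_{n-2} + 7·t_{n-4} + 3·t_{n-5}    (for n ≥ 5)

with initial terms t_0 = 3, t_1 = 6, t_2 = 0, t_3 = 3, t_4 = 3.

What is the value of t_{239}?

6

t_5 = 9·3 + 2·3 + 0·0 + 7·6 + 3·3 = 7
t_6 = 9·7 + 2·3 + 0·3 + 7·0 + 3·6 = 10
t_7 = 9·10 + 2·7 + 0·3 + 7·3 + 3·0 = 4
t_8 = 9·4 + 2·10 + 0·7 + 7·3 + 3·3 = 9
t_9 = 9·9 + 2·4 + 0·10 + 7·7 + 3·3 = 4
t_10 = 9·4 + 2·9 + 0·4 + 7·10 + 3·7 = 2
Continuing the recurrence:
  t_11 = 7;  t_12 = 10;  t_13 = 5;  t_14 = 3;  t_15 = 4;  t_16 = 1
  t_17 = 5;  t_18 = 6;  t_19 = 2;  t_20 = 5;  t_21 = 10;  t_22 = 3
  t_23 = 2;  t_24 = 10;  t_25 = 3;  t_26 = 10;  t_27 = 9;  t_28 = 1
  t_29 = 1;  t_30 = 2;  t_31 = 3;  t_32 = 10;  t_33 = 7;  t_34 = 1
  t_35 = 6;  t_36 = 3;  t_37 = 8;  t_38 = 7;  t_39 = 3;  t_40 = 3
  t_41 = 10;  t_42 = 4;  t_43 = 10;  t_44 = 7;  t_45 = 8;  t_46 = 1
  t_47 = 8;  t_48 = 10;  t_49 = 7;  t_50 = 4;  t_51 = 10;  t_52 = 5
  t_53 = 1;  t_54 = 2;  t_55 = 3;  t_56 = 8;  t_57 = 1;  t_58 = 9
  t_59 = 0;  t_60 = 6;  t_61 = 8;  t_62 = 7;  t_63 = 7;  t_64 = 9
  t_65 = 4;  t_66 = 6;  t_67 = 0;  t_68 = 8;  t_69 = 6;  t_70 = 3
  t_71 = 2;  t_72 = 3;  t_73 = 9;  t_74 = 5;  t_75 = 9;  t_76 = 8
  t_77 = 8;  t_78 = 7;  t_79 = 3;  t_80 = 3;  t_81 = 3;  t_82 = 7
  t_83 = 1;  t_84 = 9;  t_85 = 3;  t_86 = 4;  t_87 = 4;  t_88 = 0
  t_89 = 1;  t_90 = 2;  t_91 = 5;  t_92 = 6;  t_93 = 5;  t_94 = 8
  t_95 = 2;  t_96 = 3;  t_97 = 7;  t_98 = 8;  t_99 = 3;  t_100 = 4
  t_101 = 1;  t_102 = 6;  t_103 = 2;  t_104 = 1;  t_105 = 10;  t_106 = 5
  t_107 = 9;  t_108 = 5;  t_109 = 4;  t_110 = 1;  t_111 = 7;  t_112 = 6
  t_113 = 1;  t_114 = 7;  t_115 = 7;  t_116 = 8;  t_117 = 1;  t_118 = 0
  t_119 = 6;  t_120 = 10;  t_121 = 1;  t_122 = 10;  t_123 = 2;  t_124 = 5
  t_125 = 9;  t_126 = 10;  t_127 = 9;  t_128 = 10;  t_129 = 10;  t_130 = 9
  t_131 = 7;  t_132 = 2;  t_133 = 0;  t_134 = 9;  t_135 = 3;  t_136 = 3
  t_137 = 6;  t_138 = 2;  t_139 = 1;  t_140 = 10;  t_141 = 0;  t_142 = 8
  t_143 = 8;  t_144 = 7;  t_145 = 10;  t_146 = 6;  t_147 = 0;  t_148 = 8
  t_149 = 9;  t_150 = 4;  t_151 = 6;  t_152 = 8;  t_153 = 6;  t_154 = 4
  t_155 = 3;  t_156 = 10;  t_157 = 8;  t_158 = 6;  t_159 = 4;  t_160 = 6
  t_161 = 5;  t_162 = 2;  t_163 = 8;  t_164 = 9;  t_165 = 7;  t_166 = 0
  t_167 = 10;  t_168 = 1;  t_169 = 6;  t_170 = 0;  t_171 = 5;  t_172 = 5
  t_173 = 1;  t_174 = 4;  t_175 = 7;  t_176 = 0;  t_177 = 3;  t_178 = 3
  t_179 = 6;  t_180 = 4;  t_181 = 3;  t_182 = 10;  t_183 = 4;  t_184 = 3
  t_185 = 2;  t_186 = 4;  t_187 = 10;  t_188 = 10;  t_189 = 1;  t_190 = 8
  t_191 = 2;  t_192 = 2;  t_193 = 4;  t_194 = 0;  t_195 = 2;  t_196 = 5
  t_197 = 6;  t_198 = 10;  t_199 = 6;  t_200 = 5;  t_201 = 4;  t_202 = 2
  t_203 = 10;  t_204 = 4;  t_205 = 0;  t_206 = 1;  t_207 = 8;  t_208 = 0
  t_209 = 6;  t_210 = 6;  t_211 = 4;  t_212 = 6;  t_213 = 5;  t_214 = 7
  t_215 = 9;  t_216 = 6;  t_217 = 4;  t_218 = 2;  t_219 = 0;  t_220 = 7
  t_221 = 10;  t_222 = 9;  t_223 = 8;  t_224 = 7;  t_225 = 5;  t_226 = 9
  t_227 = 9;  t_228 = 7;  t_229 = 5;  t_230 = 5;  t_231 = 2;  t_232 = 5
  t_233 = 6;  t_234 = 4;  t_235 = 0;  t_236 = 5;  t_237 = 3
t_238 = 9·3 + 2·5 + 0·0 + 7·4 + 3·6 = 6
t_239 = 9·6 + 2·3 + 0·5 + 7·0 + 3·4 = 6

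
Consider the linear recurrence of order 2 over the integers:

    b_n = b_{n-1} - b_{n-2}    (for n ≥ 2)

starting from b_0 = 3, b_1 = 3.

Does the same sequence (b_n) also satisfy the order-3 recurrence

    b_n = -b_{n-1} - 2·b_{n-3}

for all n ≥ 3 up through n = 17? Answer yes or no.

no

Terms b_0..b_17: 3, 3, 0, -3, -3, 0, 3, 3, 0, -3, -3, 0, 3, 3, 0, -3, -3, 0
n=3: candidate gives -6, actual b_3 = -3 ✗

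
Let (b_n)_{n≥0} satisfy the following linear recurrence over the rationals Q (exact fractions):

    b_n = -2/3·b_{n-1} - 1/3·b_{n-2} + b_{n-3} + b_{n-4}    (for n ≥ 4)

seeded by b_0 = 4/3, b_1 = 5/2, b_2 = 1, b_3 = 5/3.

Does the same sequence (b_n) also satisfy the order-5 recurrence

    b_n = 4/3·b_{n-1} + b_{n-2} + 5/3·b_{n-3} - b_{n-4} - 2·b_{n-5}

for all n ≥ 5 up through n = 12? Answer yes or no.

yes

Terms b_0..b_12: 4/3, 5/2, 1, 5/3, 43/18, 73/54, 157/162, 719/243, 2107/1458, 812/2187, 20987/6561, 84547/39366, -80501/118098
n=5: candidate gives 73/54, actual b_5 = 73/54 ✓
n=6: candidate gives 157/162, actual b_6 = 157/162 ✓
n=7: candidate gives 719/243, actual b_7 = 719/243 ✓
n=8: candidate gives 2107/1458, actual b_8 = 2107/1458 ✓
n=9: candidate gives 812/2187, actual b_9 = 812/2187 ✓
n=10: candidate gives 20987/6561, actual b_10 = 20987/6561 ✓
n=11: candidate gives 84547/39366, actual b_11 = 84547/39366 ✓
n=12: candidate gives -80501/118098, actual b_12 = -80501/118098 ✓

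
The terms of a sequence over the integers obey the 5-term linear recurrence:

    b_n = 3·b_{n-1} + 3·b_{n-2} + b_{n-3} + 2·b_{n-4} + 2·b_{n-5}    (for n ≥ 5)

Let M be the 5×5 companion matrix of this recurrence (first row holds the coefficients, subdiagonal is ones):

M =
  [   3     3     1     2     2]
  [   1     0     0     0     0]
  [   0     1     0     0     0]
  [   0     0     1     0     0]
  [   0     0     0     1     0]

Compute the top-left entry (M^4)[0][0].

(M^4)[0][0] is the top entry after applying M 4 times to the unit state (1, 0, 0, 0, 0). Equivalently it is h_{8} for the auxiliary sequence (h_n) obeying the same recurrence with h_4 = 1 and h_i = 0 for 0 ≤ i < 4:
h_5 = 3·1 + 3·0 + 1·0 + 2·0 + 2·0 = 3
h_6 = 3·3 + 3·1 + 1·0 + 2·0 + 2·0 = 12
h_7 = 3·12 + 3·3 + 1·1 + 2·0 + 2·0 = 46
h_8 = 3·46 + 3·12 + 1·3 + 2·1 + 2·0 = 179

179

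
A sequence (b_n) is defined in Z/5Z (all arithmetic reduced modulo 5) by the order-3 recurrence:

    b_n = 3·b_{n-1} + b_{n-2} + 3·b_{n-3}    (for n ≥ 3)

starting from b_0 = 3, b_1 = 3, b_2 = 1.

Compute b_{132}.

3

b_3 = 3·1 + 1·3 + 3·3 = 0
b_4 = 3·0 + 1·1 + 3·3 = 0
b_5 = 3·0 + 1·0 + 3·1 = 3
b_6 = 3·3 + 1·0 + 3·0 = 4
b_7 = 3·4 + 1·3 + 3·0 = 0
b_8 = 3·0 + 1·4 + 3·3 = 3
b_9 = 3·3 + 1·0 + 3·4 = 1
b_10 = 3·1 + 1·3 + 3·0 = 1
b_11 = 3·1 + 1·1 + 3·3 = 3
b_12 = 3·3 + 1·1 + 3·1 = 3
b_13 = 3·3 + 1·3 + 3·1 = 0
b_14 = 3·0 + 1·3 + 3·3 = 2
b_15 = 3·2 + 1·0 + 3·3 = 0
b_16 = 3·0 + 1·2 + 3·0 = 2
b_17 = 3·2 + 1·0 + 3·2 = 2
b_18 = 3·2 + 1·2 + 3·0 = 3
b_19 = 3·3 + 1·2 + 3·2 = 2
b_20 = 3·2 + 1·3 + 3·2 = 0
b_21 = 3·0 + 1·2 + 3·3 = 1
b_22 = 3·1 + 1·0 + 3·2 = 4
b_23 = 3·4 + 1·1 + 3·0 = 3
b_24 = 3·3 + 1·4 + 3·1 = 1
b_25 = 3·1 + 1·3 + 3·4 = 3
b_26 = 3·3 + 1·1 + 3·3 = 4
b_27 = 3·4 + 1·3 + 3·1 = 3
b_28 = 3·3 + 1·4 + 3·3 = 2
b_29 = 3·2 + 1·3 + 3·4 = 1
b_30 = 3·1 + 1·2 + 3·3 = 4
b_31 = 3·4 + 1·1 + 3·2 = 4
b_32 = 3·4 + 1·4 + 3·1 = 4
b_33 = 3·4 + 1·4 + 3·4 = 3
b_34 = 3·3 + 1·4 + 3·4 = 0
b_35 = 3·0 + 1·3 + 3·4 = 0
b_36 = 3·0 + 1·0 + 3·3 = 4
b_37 = 3·4 + 1·0 + 3·0 = 2
b_38 = 3·2 + 1·4 + 3·0 = 0
b_39 = 3·0 + 1·2 + 3·4 = 4
b_40 = 3·4 + 1·0 + 3·2 = 3
b_41 = 3·3 + 1·4 + 3·0 = 3
b_42 = 3·3 + 1·3 + 3·4 = 4
b_43 = 3·4 + 1·3 + 3·3 = 4
b_44 = 3·4 + 1·4 + 3·3 = 0
b_45 = 3·0 + 1·4 + 3·4 = 1
b_46 = 3·1 + 1·0 + 3·4 = 0
b_47 = 3·0 + 1·1 + 3·0 = 1
b_48 = 3·1 + 1·0 + 3·1 = 1
b_49 = 3·1 + 1·1 + 3·0 = 4
b_50 = 3·4 + 1·1 + 3·1 = 1
b_51 = 3·1 + 1·4 + 3·1 = 0
b_52 = 3·0 + 1·1 + 3·4 = 3
b_53 = 3·3 + 1·0 + 3·1 = 2
b_54 = 3·2 + 1·3 + 3·0 = 4
b_55 = 3·4 + 1·2 + 3·3 = 3
b_56 = 3·3 + 1·4 + 3·2 = 4
b_57 = 3·4 + 1·3 + 3·4 = 2
b_58 = 3·2 + 1·4 + 3·3 = 4
b_59 = 3·4 + 1·2 + 3·4 = 1
b_60 = 3·1 + 1·4 + 3·2 = 3
b_61 = 3·3 + 1·1 + 3·4 = 2
b_62 = 3·2 + 1·3 + 3·1 = 2
b_63 = 3·2 + 1·2 + 3·3 = 2
b_64 = 3·2 + 1·2 + 3·2 = 4
b_65 = 3·4 + 1·2 + 3·2 = 0
b_66 = 3·0 + 1·4 + 3·2 = 0
b_67 = 3·0 + 1·0 + 3·4 = 2
b_68 = 3·2 + 1·0 + 3·0 = 1
b_69 = 3·1 + 1·2 + 3·0 = 0
b_70 = 3·0 + 1·1 + 3·2 = 2
b_71 = 3·2 + 1·0 + 3·1 = 4
b_72 = 3·4 + 1·2 + 3·0 = 4
b_73 = 3·4 + 1·4 + 3·2 = 2
b_74 = 3·2 + 1·4 + 3·4 = 2
b_75 = 3·2 + 1·2 + 3·4 = 0
b_76 = 3·0 + 1·2 + 3·2 = 3
b_77 = 3·3 + 1·0 + 3·2 = 0
b_78 = 3·0 + 1·3 + 3·0 = 3
b_79 = 3·3 + 1·0 + 3·3 = 3
b_80 = 3·3 + 1·3 + 3·0 = 2
b_81 = 3·2 + 1·3 + 3·3 = 3
b_82 = 3·3 + 1·2 + 3·3 = 0
b_83 = 3·0 + 1·3 + 3·2 = 4
b_84 = 3·4 + 1·0 + 3·3 = 1
b_85 = 3·1 + 1·4 + 3·0 = 2
b_86 = 3·2 + 1·1 + 3·4 = 4
b_87 = 3·4 + 1·2 + 3·1 = 2
b_88 = 3·2 + 1·4 + 3·2 = 1
b_89 = 3·1 + 1·2 + 3·4 = 2
b_90 = 3·2 + 1·1 + 3·2 = 3
b_91 = 3·3 + 1·2 + 3·1 = 4
b_92 = 3·4 + 1·3 + 3·2 = 1
b_93 = 3·1 + 1·4 + 3·3 = 1
b_94 = 3·1 + 1·1 + 3·4 = 1
b_95 = 3·1 + 1·1 + 3·1 = 2
b_96 = 3·2 + 1·1 + 3·1 = 0
b_97 = 3·0 + 1·2 + 3·1 = 0
b_98 = 3·0 + 1·0 + 3·2 = 1
b_99 = 3·1 + 1·0 + 3·0 = 3
b_100 = 3·3 + 1·1 + 3·0 = 0
b_101 = 3·0 + 1·3 + 3·1 = 1
b_102 = 3·1 + 1·0 + 3·3 = 2
b_103 = 3·2 + 1·1 + 3·0 = 2
b_104 = 3·2 + 1·2 + 3·1 = 1
b_105 = 3·1 + 1·2 + 3·2 = 1
b_106 = 3·1 + 1·1 + 3·2 = 0
b_107 = 3·0 + 1·1 + 3·1 = 4
b_108 = 3·4 + 1·0 + 3·1 = 0
b_109 = 3·0 + 1·4 + 3·0 = 4
b_110 = 3·4 + 1·0 + 3·4 = 4
b_111 = 3·4 + 1·4 + 3·0 = 1
b_112 = 3·1 + 1·4 + 3·4 = 4
b_113 = 3·4 + 1·1 + 3·4 = 0
b_114 = 3·0 + 1·4 + 3·1 = 2
b_115 = 3·2 + 1·0 + 3·4 = 3
b_116 = 3·3 + 1·2 + 3·0 = 1
b_117 = 3·1 + 1·3 + 3·2 = 2
b_118 = 3·2 + 1·1 + 3·3 = 1
b_119 = 3·1 + 1·2 + 3·1 = 3
b_120 = 3·3 + 1·1 + 3·2 = 1
b_121 = 3·1 + 1·3 + 3·1 = 4
b_122 = 3·4 + 1·1 + 3·3 = 2
b_123 = 3·2 + 1·4 + 3·1 = 3
b_124 = 3·3 + 1·2 + 3·4 = 3
b_125 = 3·3 + 1·3 + 3·2 = 3
b_126 = 3·3 + 1·3 + 3·3 = 1
b_127 = 3·1 + 1·3 + 3·3 = 0
b_128 = 3·0 + 1·1 + 3·3 = 0
b_129 = 3·0 + 1·0 + 3·1 = 3
b_130 = 3·3 + 1·0 + 3·0 = 4
b_131 = 3·4 + 1·3 + 3·0 = 0
b_132 = 3·0 + 1·4 + 3·3 = 3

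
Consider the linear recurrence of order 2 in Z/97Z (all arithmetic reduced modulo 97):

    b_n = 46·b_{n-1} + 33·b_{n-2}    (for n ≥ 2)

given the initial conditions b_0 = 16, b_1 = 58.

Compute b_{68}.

2

b_2 = 46·58 + 33·16 = 92
b_3 = 46·92 + 33·58 = 35
b_4 = 46·35 + 33·92 = 87
b_5 = 46·87 + 33·35 = 16
b_6 = 46·16 + 33·87 = 18
b_7 = 46·18 + 33·16 = 95
b_8 = 46·95 + 33·18 = 17
b_9 = 46·17 + 33·95 = 37
b_10 = 46·37 + 33·17 = 32
b_11 = 46·32 + 33·37 = 74
b_12 = 46·74 + 33·32 = 95
b_13 = 46·95 + 33·74 = 22
b_14 = 46·22 + 33·95 = 73
b_15 = 46·73 + 33·22 = 10
b_16 = 46·10 + 33·73 = 56
b_17 = 46·56 + 33·10 = 93
b_18 = 46·93 + 33·56 = 15
b_19 = 46·15 + 33·93 = 73
b_20 = 46·73 + 33·15 = 70
b_21 = 46·70 + 33·73 = 3
b_22 = 46·3 + 33·70 = 23
b_23 = 46·23 + 33·3 = 90
b_24 = 46·90 + 33·23 = 49
b_25 = 46·49 + 33·90 = 83
b_26 = 46·83 + 33·49 = 3
b_27 = 46·3 + 33·83 = 64
b_28 = 46·64 + 33·3 = 36
b_29 = 46·36 + 33·64 = 82
b_30 = 46·82 + 33·36 = 13
b_31 = 46·13 + 33·82 = 6
b_32 = 46·6 + 33·13 = 26
b_33 = 46·26 + 33·6 = 36
b_34 = 46·36 + 33·26 = 89
b_35 = 46·89 + 33·36 = 44
b_36 = 46·44 + 33·89 = 14
b_37 = 46·14 + 33·44 = 59
b_38 = 46·59 + 33·14 = 72
b_39 = 46·72 + 33·59 = 21
b_40 = 46·21 + 33·72 = 44
b_41 = 46·44 + 33·21 = 1
b_42 = 46·1 + 33·44 = 43
b_43 = 46·43 + 33·1 = 71
b_44 = 46·71 + 33·43 = 29
b_45 = 46·29 + 33·71 = 88
b_46 = 46·88 + 33·29 = 58
b_47 = 46·58 + 33·88 = 43
b_48 = 46·43 + 33·58 = 12
b_49 = 46·12 + 33·43 = 31
b_50 = 46·31 + 33·12 = 76
b_51 = 46·76 + 33·31 = 57
b_52 = 46·57 + 33·76 = 86
b_53 = 46·86 + 33·57 = 17
b_54 = 46·17 + 33·86 = 31
b_55 = 46·31 + 33·17 = 47
b_56 = 46·47 + 33·31 = 81
b_57 = 46·81 + 33·47 = 39
b_58 = 46·39 + 33·81 = 5
b_59 = 46·5 + 33·39 = 62
b_60 = 46·62 + 33·5 = 10
b_61 = 46·10 + 33·62 = 81
b_62 = 46·81 + 33·10 = 79
b_63 = 46·79 + 33·81 = 2
b_64 = 46·2 + 33·79 = 80
b_65 = 46·80 + 33·2 = 60
b_66 = 46·60 + 33·80 = 65
b_67 = 46·65 + 33·60 = 23
b_68 = 46·23 + 33·65 = 2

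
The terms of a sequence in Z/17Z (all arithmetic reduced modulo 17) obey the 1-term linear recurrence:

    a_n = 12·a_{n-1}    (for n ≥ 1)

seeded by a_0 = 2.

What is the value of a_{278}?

a_1 = 12·2 = 7
a_2 = 12·7 = 16
a_3 = 12·16 = 5
a_4 = 12·5 = 9
a_5 = 12·9 = 6
a_6 = 12·6 = 4
a_7 = 12·4 = 14
a_8 = 12·14 = 15
a_9 = 12·15 = 10
a_10 = 12·10 = 1
a_11 = 12·1 = 12
a_12 = 12·12 = 8
a_13 = 12·8 = 11
a_14 = 12·11 = 13
a_15 = 12·13 = 3
a_16 = 12·3 = 2
(a_16) = (2) = (a_0), so the sequence has period 16.
278 ≡ 6 (mod 16), hence a_278 = a_6 = 4.

4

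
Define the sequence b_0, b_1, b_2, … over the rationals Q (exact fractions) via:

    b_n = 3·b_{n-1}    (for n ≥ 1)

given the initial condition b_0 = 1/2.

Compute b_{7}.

b_1 = 3·1/2 = 3/2
b_2 = 3·3/2 = 9/2
b_3 = 3·9/2 = 27/2
b_4 = 3·27/2 = 81/2
b_5 = 3·81/2 = 243/2
b_6 = 3·243/2 = 729/2
b_7 = 3·729/2 = 2187/2

2187/2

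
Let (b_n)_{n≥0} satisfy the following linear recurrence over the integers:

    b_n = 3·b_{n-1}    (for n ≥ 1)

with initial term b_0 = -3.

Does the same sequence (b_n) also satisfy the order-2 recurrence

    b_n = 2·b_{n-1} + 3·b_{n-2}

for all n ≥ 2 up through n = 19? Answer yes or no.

yes

Terms b_0..b_19: -3, -9, -27, -81, -243, -729, -2187, -6561, -19683, -59049, -177147, -531441, -1594323, -4782969, -14348907, -43046721, -129140163, -387420489, -1162261467, -3486784401
n=2: candidate gives -27, actual b_2 = -27 ✓
n=3: candidate gives -81, actual b_3 = -81 ✓
n=4: candidate gives -243, actual b_4 = -243 ✓
n=5: candidate gives -729, actual b_5 = -729 ✓
n=6: candidate gives -2187, actual b_6 = -2187 ✓
n=7: candidate gives -6561, actual b_7 = -6561 ✓
n=8: candidate gives -19683, actual b_8 = -19683 ✓
n=9: candidate gives -59049, actual b_9 = -59049 ✓
n=10: candidate gives -177147, actual b_10 = -177147 ✓
n=11: candidate gives -531441, actual b_11 = -531441 ✓
n=12: candidate gives -1594323, actual b_12 = -1594323 ✓
n=13: candidate gives -4782969, actual b_13 = -4782969 ✓
n=14: candidate gives -14348907, actual b_14 = -14348907 ✓
n=15: candidate gives -43046721, actual b_15 = -43046721 ✓
n=16: candidate gives -129140163, actual b_16 = -129140163 ✓
n=17: candidate gives -387420489, actual b_17 = -387420489 ✓
n=18: candidate gives -1162261467, actual b_18 = -1162261467 ✓
n=19: candidate gives -3486784401, actual b_19 = -3486784401 ✓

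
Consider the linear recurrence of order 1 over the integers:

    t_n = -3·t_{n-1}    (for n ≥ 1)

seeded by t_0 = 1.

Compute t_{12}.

t_1 = -3·1 = -3
t_2 = -3·-3 = 9
t_3 = -3·9 = -27
t_4 = -3·-27 = 81
t_5 = -3·81 = -243
t_6 = -3·-243 = 729
t_7 = -3·729 = -2187
t_8 = -3·-2187 = 6561
t_9 = -3·6561 = -19683
t_10 = -3·-19683 = 59049
t_11 = -3·59049 = -177147
t_12 = -3·-177147 = 531441

531441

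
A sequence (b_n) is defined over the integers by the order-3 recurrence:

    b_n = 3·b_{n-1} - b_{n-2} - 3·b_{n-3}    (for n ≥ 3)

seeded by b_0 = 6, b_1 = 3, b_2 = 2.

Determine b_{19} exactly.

b_3 = 3·2 + -1·3 + -3·6 = -15
b_4 = 3·-15 + -1·2 + -3·3 = -56
b_5 = 3·-56 + -1·-15 + -3·2 = -159
b_6 = 3·-159 + -1·-56 + -3·-15 = -376
b_7 = 3·-376 + -1·-159 + -3·-56 = -801
b_8 = 3·-801 + -1·-376 + -3·-159 = -1550
b_9 = 3·-1550 + -1·-801 + -3·-376 = -2721
b_10 = 3·-2721 + -1·-1550 + -3·-801 = -4210
b_11 = 3·-4210 + -1·-2721 + -3·-1550 = -5259
b_12 = 3·-5259 + -1·-4210 + -3·-2721 = -3404
b_13 = 3·-3404 + -1·-5259 + -3·-4210 = 7677
b_14 = 3·7677 + -1·-3404 + -3·-5259 = 42212
b_15 = 3·42212 + -1·7677 + -3·-3404 = 129171
b_16 = 3·129171 + -1·42212 + -3·7677 = 322270
b_17 = 3·322270 + -1·129171 + -3·42212 = 711003
b_18 = 3·711003 + -1·322270 + -3·129171 = 1423226
b_19 = 3·1423226 + -1·711003 + -3·322270 = 2591865

2591865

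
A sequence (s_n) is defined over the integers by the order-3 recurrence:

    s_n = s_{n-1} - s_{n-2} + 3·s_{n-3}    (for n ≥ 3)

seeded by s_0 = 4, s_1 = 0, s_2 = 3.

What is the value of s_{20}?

s_3 = 1·3 + -1·0 + 3·4 = 15
s_4 = 1·15 + -1·3 + 3·0 = 12
s_5 = 1·12 + -1·15 + 3·3 = 6
s_6 = 1·6 + -1·12 + 3·15 = 39
s_7 = 1·39 + -1·6 + 3·12 = 69
s_8 = 1·69 + -1·39 + 3·6 = 48
s_9 = 1·48 + -1·69 + 3·39 = 96
s_10 = 1·96 + -1·48 + 3·69 = 255
s_11 = 1·255 + -1·96 + 3·48 = 303
s_12 = 1·303 + -1·255 + 3·96 = 336
s_13 = 1·336 + -1·303 + 3·255 = 798
s_14 = 1·798 + -1·336 + 3·303 = 1371
s_15 = 1·1371 + -1·798 + 3·336 = 1581
s_16 = 1·1581 + -1·1371 + 3·798 = 2604
s_17 = 1·2604 + -1·1581 + 3·1371 = 5136
s_18 = 1·5136 + -1·2604 + 3·1581 = 7275
s_19 = 1·7275 + -1·5136 + 3·2604 = 9951
s_20 = 1·9951 + -1·7275 + 3·5136 = 18084

18084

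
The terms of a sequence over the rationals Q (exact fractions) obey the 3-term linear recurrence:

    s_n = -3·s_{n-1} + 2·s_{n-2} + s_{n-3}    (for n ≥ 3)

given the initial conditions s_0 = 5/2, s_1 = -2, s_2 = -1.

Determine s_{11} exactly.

s_3 = -3·-1 + 2·-2 + 1·5/2 = 3/2
s_4 = -3·3/2 + 2·-1 + 1·-2 = -17/2
s_5 = -3·-17/2 + 2·3/2 + 1·-1 = 55/2
s_6 = -3·55/2 + 2·-17/2 + 1·3/2 = -98
s_7 = -3·-98 + 2·55/2 + 1·-17/2 = 681/2
s_8 = -3·681/2 + 2·-98 + 1·55/2 = -1190
s_9 = -3·-1190 + 2·681/2 + 1·-98 = 4153
s_10 = -3·4153 + 2·-1190 + 1·681/2 = -28997/2
s_11 = -3·-28997/2 + 2·4153 + 1·-1190 = 101223/2

101223/2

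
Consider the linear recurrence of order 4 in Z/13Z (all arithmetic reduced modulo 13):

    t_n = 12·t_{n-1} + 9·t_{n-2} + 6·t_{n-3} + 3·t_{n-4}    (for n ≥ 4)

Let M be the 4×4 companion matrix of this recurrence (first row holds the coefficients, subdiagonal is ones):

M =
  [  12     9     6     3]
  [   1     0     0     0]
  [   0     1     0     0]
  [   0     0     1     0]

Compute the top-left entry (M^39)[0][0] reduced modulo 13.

(M^39)[0][0] is the top entry after applying M 39 times to the unit state (1, 0, 0, 0). Equivalently it is h_{42} for the auxiliary sequence (h_n) obeying the same recurrence with h_3 = 1 and h_i = 0 for 0 ≤ i < 3:
h_4 = 12·1 + 9·0 + 6·0 + 3·0 = 12
h_5 = 12·12 + 9·1 + 6·0 + 3·0 = 10
h_6 = 12·10 + 9·12 + 6·1 + 3·0 = 0
h_7 = 12·0 + 9·10 + 6·12 + 3·1 = 9
h_8 = 12·9 + 9·0 + 6·10 + 3·12 = 9
h_9 = 12·9 + 9·9 + 6·0 + 3·10 = 11
h_10 = 12·11 + 9·9 + 6·9 + 3·0 = 7
h_11 = 12·7 + 9·11 + 6·9 + 3·9 = 4
h_12 = 12·4 + 9·7 + 6·11 + 3·9 = 9
h_13 = 12·9 + 9·4 + 6·7 + 3·11 = 11
h_14 = 12·11 + 9·9 + 6·4 + 3·7 = 11
h_15 = 12·11 + 9·11 + 6·9 + 3·4 = 11
h_16 = 12·11 + 9·11 + 6·11 + 3·9 = 12
h_17 = 12·12 + 9·11 + 6·11 + 3·11 = 4
h_18 = 12·4 + 9·12 + 6·11 + 3·11 = 8
h_19 = 12·8 + 9·4 + 6·12 + 3·11 = 3
h_20 = 12·3 + 9·8 + 6·4 + 3·12 = 12
h_21 = 12·12 + 9·3 + 6·8 + 3·4 = 10
h_22 = 12·10 + 9·12 + 6·3 + 3·8 = 10
h_23 = 12·10 + 9·10 + 6·12 + 3·3 = 5
h_24 = 12·5 + 9·10 + 6·10 + 3·12 = 12
h_25 = 12·12 + 9·5 + 6·10 + 3·10 = 6
h_26 = 12·6 + 9·12 + 6·5 + 3·10 = 6
h_27 = 12·6 + 9·6 + 6·12 + 3·5 = 5
h_28 = 12·5 + 9·6 + 6·6 + 3·12 = 4
h_29 = 12·4 + 9·5 + 6·6 + 3·6 = 4
h_30 = 12·4 + 9·4 + 6·5 + 3·6 = 2
h_31 = 12·2 + 9·4 + 6·4 + 3·5 = 8
h_32 = 12·8 + 9·2 + 6·4 + 3·4 = 7
h_33 = 12·7 + 9·8 + 6·2 + 3·4 = 11
h_34 = 12·11 + 9·7 + 6·8 + 3·2 = 2
h_35 = 12·2 + 9·11 + 6·7 + 3·8 = 7
h_36 = 12·7 + 9·2 + 6·11 + 3·7 = 7
h_37 = 12·7 + 9·7 + 6·2 + 3·11 = 10
h_38 = 12·10 + 9·7 + 6·7 + 3·2 = 10
h_39 = 12·10 + 9·10 + 6·7 + 3·7 = 0
h_40 = 12·0 + 9·10 + 6·10 + 3·7 = 2
h_41 = 12·2 + 9·0 + 6·10 + 3·10 = 10
h_42 = 12·10 + 9·2 + 6·0 + 3·10 = 12

12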